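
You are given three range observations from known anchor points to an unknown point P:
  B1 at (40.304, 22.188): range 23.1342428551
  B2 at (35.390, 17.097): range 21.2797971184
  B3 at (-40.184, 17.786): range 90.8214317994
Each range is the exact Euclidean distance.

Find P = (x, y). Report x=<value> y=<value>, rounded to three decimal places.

eq1: (x − 40.304)² + (y − 22.188)² = 23.1342428551²
eq2: (x − 35.390)² + (y − 17.097)² = 21.2797971184²
eq3: (x + 40.184)² + (y − 17.786)² = 90.8214317994²
eq3−eq1, eq3−eq2 (x²,y² cancel):
  160.976·x + 8.804·y = 7898.963390
  151.148·x − 1.378·y = 7409.366566
det = 160.976·-1.378 − 8.804·151.148 = -1552.531920
x = (7898.963390·-1.378 − 8.804·7409.366566) / -1552.531920 = 49.027549
y = (160.976·7409.366566 − 7898.963390·151.148) / -1552.531920 = 0.761547

x=49.028 y=0.762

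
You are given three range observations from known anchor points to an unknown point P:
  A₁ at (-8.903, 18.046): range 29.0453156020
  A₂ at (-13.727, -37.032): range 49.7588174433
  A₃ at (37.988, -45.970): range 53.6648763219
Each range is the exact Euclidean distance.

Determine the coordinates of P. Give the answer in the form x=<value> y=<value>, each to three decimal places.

eq1: (x + 8.903)² + (y − 18.046)² = 29.0453156020²
eq2: (x + 13.727)² + (y + 37.032)² = 49.7588174433²
eq3: (x − 37.988)² + (y + 45.970)² = 53.6648763219²
eq2−eq3, eq2−eq1 (x²,y² cancel):
  103.430·x − 17.876·y = 1592.550454
  9.648·x + 110.156·y = 477.431527
det = 103.430·110.156 − -17.876·9.648 = 11565.902728
x = (1592.550454·110.156 − -17.876·477.431527) / 11565.902728 = 15.905681
y = (103.430·477.431527 − 1592.550454·9.648) / 11565.902728 = 2.941043

x=15.906 y=2.941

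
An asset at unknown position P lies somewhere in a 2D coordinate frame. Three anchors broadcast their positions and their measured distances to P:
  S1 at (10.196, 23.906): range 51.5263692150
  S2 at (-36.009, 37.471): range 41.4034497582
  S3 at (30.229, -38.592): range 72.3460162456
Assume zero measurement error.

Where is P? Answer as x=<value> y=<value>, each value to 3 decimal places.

eq1: (x − 10.196)² + (y − 23.906)² = 51.5263692150²
eq2: (x + 36.009)² + (y − 37.471)² = 41.4034497582²
eq3: (x − 30.229)² + (y + 38.592)² = 72.3460162456²
eq1−eq2, eq1−eq3 (x²,y² cancel):
  -92.410·x + 27.130·y = 2965.989743
  40.066·x − 124.996·y = -851.299689
det = -92.410·-124.996 − 27.130·40.066 = 10463.889780
x = (2965.989743·-124.996 − 27.130·-851.299689) / 10463.889780 = -33.222931
y = (-92.410·-851.299689 − 2965.989743·40.066) / 10463.889780 = -3.838605

x=-33.223 y=-3.839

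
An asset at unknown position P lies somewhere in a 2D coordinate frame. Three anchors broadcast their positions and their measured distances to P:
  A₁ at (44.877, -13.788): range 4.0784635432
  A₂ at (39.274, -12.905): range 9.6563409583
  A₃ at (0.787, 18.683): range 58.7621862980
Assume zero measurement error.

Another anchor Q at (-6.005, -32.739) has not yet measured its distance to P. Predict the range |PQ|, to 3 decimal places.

eq1: (x − 44.877)² + (y + 13.788)² = 4.0784635432²
eq2: (x − 39.274)² + (y + 12.905)² = 9.6563409583²
eq3: (x − 0.787)² + (y − 18.683)² = 58.7621862980²
eq2−eq3, eq2−eq1 (x²,y² cancel):
  -76.974·x + 63.176·y = -4719.061861
  11.206·x − 1.766·y = 571.679028
det = -76.974·-1.766 − 63.176·11.206 = -572.014172
x = (-4719.061861·-1.766 − 63.176·571.679028) / -572.014172 = 48.569655
y = (-76.974·571.679028 − -4719.061861·11.206) / -572.014172 = -15.519521
|P − Q| = √((48.569655 − -6.005)² + (-15.519521 − -32.739)²) = 57.226772

57.227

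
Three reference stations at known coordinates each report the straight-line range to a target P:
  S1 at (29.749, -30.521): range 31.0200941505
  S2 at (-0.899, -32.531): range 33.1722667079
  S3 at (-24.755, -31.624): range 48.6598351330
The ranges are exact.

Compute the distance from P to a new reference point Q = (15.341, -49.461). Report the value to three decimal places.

eq1: (x − 29.749)² + (y + 30.521)² = 31.0200941505²
eq2: (x + 0.899)² + (y + 32.531)² = 33.1722667079²
eq3: (x + 24.755)² + (y + 31.624)² = 48.6598351330²
eq1−eq3, eq1−eq2 (x²,y² cancel):
  -109.008·x − 2.206·y = -1609.180355
  -61.296·x − 4.020·y = -895.613317
det = -109.008·-4.020 − -2.206·-61.296 = 302.993184
x = (-1609.180355·-4.020 − -2.206·-895.613317) / 302.993184 = 14.829317
y = (-109.008·-895.613317 − -1609.180355·-61.296) / 302.993184 = -3.324506
|P − Q| = √((14.829317 − 15.341)² + (-3.324506 − -49.461)²) = 46.139332

46.139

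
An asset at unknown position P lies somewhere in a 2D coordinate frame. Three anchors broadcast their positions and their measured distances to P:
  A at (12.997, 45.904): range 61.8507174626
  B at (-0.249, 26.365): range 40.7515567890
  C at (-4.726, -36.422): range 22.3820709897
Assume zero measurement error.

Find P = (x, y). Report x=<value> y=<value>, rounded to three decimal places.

x=-0.825 y=-14.382

eq1: (x − 12.997)² + (y − 45.904)² = 61.8507174626²
eq2: (x + 0.249)² + (y − 26.365)² = 40.7515567890²
eq3: (x + 4.726)² + (y + 36.422)² = 22.3820709897²
eq2−eq1, eq2−eq3 (x²,y² cancel):
  26.492·x + 39.078·y = -583.897871
  -8.954·x − 125.574·y = 1813.454213
det = 26.492·-125.574 − 39.078·-8.954 = -2976.801996
x = (-583.897871·-125.574 − 39.078·1813.454213) / -2976.801996 = -0.825123
y = (26.492·1813.454213 − -583.897871·-8.954) / -2976.801996 = -14.382484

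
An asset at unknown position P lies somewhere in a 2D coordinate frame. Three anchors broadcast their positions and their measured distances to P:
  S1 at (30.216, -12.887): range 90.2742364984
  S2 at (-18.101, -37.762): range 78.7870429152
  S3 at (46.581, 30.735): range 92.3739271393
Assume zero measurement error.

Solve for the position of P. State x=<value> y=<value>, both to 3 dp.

x=-45.640 y=36.056

eq1: (x − 30.216)² + (y + 12.887)² = 90.2742364984²
eq2: (x + 18.101)² + (y + 37.762)² = 78.7870429152²
eq3: (x − 46.581)² + (y − 30.735)² = 92.3739271393²
eq2−eq3, eq2−eq1 (x²,y² cancel):
  129.364·x + 136.994·y = -964.729343
  96.634·x + 49.750·y = -2616.573064
det = 129.364·49.750 − 136.994·96.634 = -6802.419196
x = (-964.729343·49.750 − 136.994·-2616.573064) / -6802.419196 = -45.639576
y = (129.364·-2616.573064 − -964.729343·96.634) / -6802.419196 = 36.055511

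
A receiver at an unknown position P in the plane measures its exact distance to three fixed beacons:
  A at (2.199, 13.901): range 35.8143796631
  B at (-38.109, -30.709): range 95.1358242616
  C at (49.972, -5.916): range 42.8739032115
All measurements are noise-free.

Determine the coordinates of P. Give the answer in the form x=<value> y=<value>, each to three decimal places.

x=32.380 y=33.183

eq1: (x − 2.199)² + (y − 13.901)² = 35.8143796631²
eq2: (x + 38.109)² + (y + 30.709)² = 95.1358242616²
eq3: (x − 49.972)² + (y + 5.916)² = 42.8739032115²
eq3−eq1, eq3−eq2 (x²,y² cancel):
  -95.546·x + 39.634·y = -1778.624652
  -176.162·x − 49.586·y = -7349.514759
det = -95.546·-49.586 − 39.634·-176.162 = 11719.748664
x = (-1778.624652·-49.586 − 39.634·-7349.514759) / 11719.748664 = 32.380008
y = (-95.546·-7349.514759 − -1778.624652·-176.162) / 11719.748664 = 33.182509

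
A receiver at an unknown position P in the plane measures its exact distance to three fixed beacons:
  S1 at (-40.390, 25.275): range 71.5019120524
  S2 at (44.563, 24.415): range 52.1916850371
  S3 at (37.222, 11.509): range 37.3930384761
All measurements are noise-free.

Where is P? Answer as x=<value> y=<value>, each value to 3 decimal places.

eq1: (x + 40.390)² + (y − 25.275)² = 71.5019120524²
eq2: (x − 44.563)² + (y − 24.415)² = 52.1916850371²
eq3: (x − 37.222)² + (y − 11.509)² = 37.3930384761²
eq2−eq3, eq2−eq1 (x²,y² cancel):
  -14.682·x − 25.812·y = 261.713832
  -169.906·x + 1.720·y = -2700.326909
det = -14.682·1.720 − -25.812·-169.906 = -4410.866712
x = (261.713832·1.720 − -25.812·-2700.326909) / -4410.866712 = 15.700019
y = (-14.682·-2700.326909 − 261.713832·-169.906) / -4410.866712 = -19.069483

x=15.700 y=-19.069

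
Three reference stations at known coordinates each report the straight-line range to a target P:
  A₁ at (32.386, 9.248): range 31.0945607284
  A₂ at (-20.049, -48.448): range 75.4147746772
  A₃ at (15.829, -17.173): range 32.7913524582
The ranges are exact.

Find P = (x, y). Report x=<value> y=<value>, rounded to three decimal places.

eq1: (x − 32.386)² + (y − 9.248)² = 31.0945607284²
eq2: (x + 20.049)² + (y + 48.448)² = 75.4147746772²
eq3: (x − 15.829)² + (y + 17.173)² = 32.7913524582²
eq2−eq1, eq2−eq3 (x²,y² cancel):
  104.870·x + 115.392·y = 3105.723928
  71.756·x + 62.550·y = 2408.413509
det = 104.870·62.550 − 115.392·71.756 = -1720.449852
x = (3105.723928·62.550 − 115.392·2408.413509) / -1720.449852 = 48.620202
y = (104.870·2408.413509 − 3105.723928·71.756) / -1720.449852 = -17.272226

x=48.620 y=-17.272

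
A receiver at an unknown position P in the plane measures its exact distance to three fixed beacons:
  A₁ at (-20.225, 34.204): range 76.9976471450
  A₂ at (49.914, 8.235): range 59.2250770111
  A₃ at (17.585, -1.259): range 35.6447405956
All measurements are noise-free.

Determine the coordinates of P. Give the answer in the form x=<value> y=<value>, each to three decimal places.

eq1: (x + 20.225)² + (y − 34.204)² = 76.9976471450²
eq2: (x − 49.914)² + (y − 8.235)² = 59.2250770111²
eq3: (x − 17.585)² + (y + 1.259)² = 35.6447405956²
eq2−eq3, eq2−eq1 (x²,y² cancel):
  -64.658·x − 18.988·y = -11.343100
  -140.278·x + 51.938·y = -3401.286299
det = -64.658·51.938 − -18.988·-140.278 = -6021.805868
x = (-11.343100·51.938 − -18.988·-3401.286299) / -6021.805868 = 10.822794
y = (-64.658·-3401.286299 − -11.343100·-140.278) / -6021.805868 = -36.256430

x=10.823 y=-36.256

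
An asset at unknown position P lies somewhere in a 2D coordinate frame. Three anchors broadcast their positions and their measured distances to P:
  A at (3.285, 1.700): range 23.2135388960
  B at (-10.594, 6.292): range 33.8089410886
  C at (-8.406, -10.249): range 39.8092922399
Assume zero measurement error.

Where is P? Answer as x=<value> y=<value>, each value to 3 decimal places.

eq1: (x − 3.285)² + (y − 1.700)² = 23.2135388960²
eq2: (x + 10.594)² + (y − 6.292)² = 33.8089410886²
eq3: (x + 8.406)² + (y + 10.249)² = 39.8092922399²
eq2−eq3, eq2−eq1 (x²,y² cancel):
  4.376·x − 33.082·y = -417.854514
  27.758·x − 9.184·y = 466.035234
det = 4.376·-9.184 − -33.082·27.758 = 878.100972
x = (-417.854514·-9.184 − -33.082·466.035234) / 878.100972 = 21.927949
y = (4.376·466.035234 − -417.854514·27.758) / 878.100972 = 15.531444

x=21.928 y=15.531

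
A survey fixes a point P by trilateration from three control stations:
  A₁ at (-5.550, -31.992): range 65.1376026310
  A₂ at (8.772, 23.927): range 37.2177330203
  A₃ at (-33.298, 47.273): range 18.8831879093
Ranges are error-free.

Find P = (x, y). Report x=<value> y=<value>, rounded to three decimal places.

x=-28.081 y=29.125

eq1: (x + 5.550)² + (y + 31.992)² = 65.1376026310²
eq2: (x − 8.772)² + (y − 23.927)² = 37.2177330203²
eq3: (x + 33.298)² + (y − 47.273)² = 18.8831879093²
eq1−eq2, eq1−eq3 (x²,y² cancel):
  28.644·x + 111.838·y = 2452.906374
  -55.496·x + 158.530·y = 6175.535260
det = 28.644·158.530 − 111.838·-55.496 = 10747.494968
x = (2452.906374·158.530 − 111.838·6175.535260) / 10747.494968 = -28.080987
y = (28.644·6175.535260 − 2452.906374·-55.496) / 10747.494968 = 29.124789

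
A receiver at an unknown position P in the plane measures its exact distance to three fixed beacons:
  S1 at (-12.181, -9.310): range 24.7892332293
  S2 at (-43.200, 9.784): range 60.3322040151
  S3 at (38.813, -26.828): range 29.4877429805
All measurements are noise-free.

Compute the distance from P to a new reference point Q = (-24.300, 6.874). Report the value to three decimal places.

42.134

eq1: (x + 12.181)² + (y + 9.310)² = 24.7892332293²
eq2: (x + 43.200)² + (y − 9.784)² = 60.3322040151²
eq3: (x − 38.813)² + (y + 26.828)² = 29.4877429805²
eq2−eq1, eq2−eq3 (x²,y² cancel):
  62.038·x − 38.188·y = 1298.554962
  164.026·x − 73.224·y = 3034.671752
det = 62.038·-73.224 − -38.188·164.026 = 1721.154376
x = (1298.554962·-73.224 − -38.188·3034.671752) / 1721.154376 = 12.086456
y = (62.038·3034.671752 − 1298.554962·164.026) / 1721.154376 = -14.369315
|P − Q| = √((12.086456 − -24.300)² + (-14.369315 − 6.874)²) = 42.133747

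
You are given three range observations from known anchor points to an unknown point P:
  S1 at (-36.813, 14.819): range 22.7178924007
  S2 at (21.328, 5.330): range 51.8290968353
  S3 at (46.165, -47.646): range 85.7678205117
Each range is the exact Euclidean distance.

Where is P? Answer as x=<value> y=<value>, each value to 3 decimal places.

eq1: (x + 36.813)² + (y − 14.819)² = 22.7178924007²
eq2: (x − 21.328)² + (y − 5.330)² = 51.8290968353²
eq3: (x − 46.165)² + (y + 47.646)² = 85.7678205117²
eq3−eq2, eq3−eq1 (x²,y² cancel):
  -49.674·x + 105.952·y = 751.807700
  -165.956·x + 124.930·y = 4013.467589
det = -49.674·124.930 − 105.952·-165.956 = 11377.597292
x = (751.807700·124.930 − 105.952·4013.467589) / 11377.597292 = -29.119644
y = (-49.674·4013.467589 − 751.807700·-165.956) / 11377.597292 = -6.556568

x=-29.120 y=-6.557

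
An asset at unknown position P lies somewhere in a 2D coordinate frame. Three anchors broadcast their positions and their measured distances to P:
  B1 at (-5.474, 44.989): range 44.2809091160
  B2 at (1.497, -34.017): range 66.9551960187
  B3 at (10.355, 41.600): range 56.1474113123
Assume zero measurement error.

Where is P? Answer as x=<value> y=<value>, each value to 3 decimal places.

x=-40.610 y=18.040

eq1: (x + 5.474)² + (y − 44.989)² = 44.2809091160²
eq2: (x − 1.497)² + (y + 34.017)² = 66.9551960187²
eq3: (x − 10.355)² + (y − 41.600)² = 56.1474113123²
eq1−eq3, eq1−eq2 (x²,y² cancel):
  31.658·x − 6.778·y = -1407.921657
  13.942·x − 158.012·y = -3416.776861
det = 31.658·-158.012 − -6.778·13.942 = -4907.845020
x = (-1407.921657·-158.012 − -6.778·-3416.776861) / -4907.845020 = -40.610411
y = (31.658·-3416.776861 − -1407.921657·13.942) / -4907.845020 = 18.040317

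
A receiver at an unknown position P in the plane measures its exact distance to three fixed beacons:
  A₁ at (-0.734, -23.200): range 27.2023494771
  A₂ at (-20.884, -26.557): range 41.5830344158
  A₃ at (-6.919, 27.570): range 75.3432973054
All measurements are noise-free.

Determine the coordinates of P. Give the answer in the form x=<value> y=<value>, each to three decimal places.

x=16.907 y=-43.907

eq1: (x + 0.734)² + (y + 23.200)² = 27.2023494771²
eq2: (x + 20.884)² + (y + 26.557)² = 41.5830344158²
eq3: (x + 6.919)² + (y − 27.570)² = 75.3432973054²
eq2−eq1, eq2−eq3 (x²,y² cancel):
  40.300·x + 6.714·y = 386.543985
  27.930·x + 108.254·y = -4280.901942
det = 40.300·108.254 − 6.714·27.930 = 4175.114180
x = (386.543985·108.254 − 6.714·-4280.901942) / 4175.114180 = 16.906582
y = (40.300·-4280.901942 − 386.543985·27.930) / 4175.114180 = -43.906948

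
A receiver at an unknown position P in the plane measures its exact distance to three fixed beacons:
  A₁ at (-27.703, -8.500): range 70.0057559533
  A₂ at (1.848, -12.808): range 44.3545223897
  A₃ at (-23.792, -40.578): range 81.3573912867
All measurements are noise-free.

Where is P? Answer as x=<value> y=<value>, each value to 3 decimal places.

x=39.751 y=10.229

eq1: (x + 27.703)² + (y + 8.500)² = 70.0057559533²
eq2: (x − 1.848)² + (y + 12.808)² = 44.3545223897²
eq3: (x + 23.792)² + (y + 40.578)² = 81.3573912867²
eq1−eq3, eq1−eq2 (x²,y² cancel):
  7.822·x − 64.156·y = -345.292111
  59.102·x − 8.616·y = 2261.235969
det = 7.822·-8.616 − -64.156·59.102 = 3724.353560
x = (-345.292111·-8.616 − -64.156·2261.235969) / 3724.353560 = 39.751030
y = (7.822·2261.235969 − -345.292111·59.102) / 3724.353560 = 10.228578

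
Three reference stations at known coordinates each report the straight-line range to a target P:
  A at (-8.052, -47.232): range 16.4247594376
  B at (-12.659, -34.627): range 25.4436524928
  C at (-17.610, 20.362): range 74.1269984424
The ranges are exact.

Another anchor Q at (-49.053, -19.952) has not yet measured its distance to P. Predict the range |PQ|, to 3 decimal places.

64.305

eq1: (x + 8.052)² + (y + 47.232)² = 16.4247594376²
eq2: (x + 12.659)² + (y + 34.627)² = 25.4436524928²
eq3: (x + 17.610)² + (y − 20.362)² = 74.1269984424²
eq3−eq2, eq3−eq1 (x²,y² cancel):
  9.902·x − 109.978·y = 5481.988712
  19.116·x − 135.188·y = 6796.012560
det = 9.902·-135.188 − -109.978·19.116 = 763.707872
x = (5481.988712·-135.188 − -109.978·6796.012560) / 763.707872 = 8.265961
y = (9.902·6796.012560 − 5481.988712·19.116) / 763.707872 = -49.101995
|P − Q| = √((8.265961 − -49.053)² + (-49.101995 − -19.952)²) = 64.305408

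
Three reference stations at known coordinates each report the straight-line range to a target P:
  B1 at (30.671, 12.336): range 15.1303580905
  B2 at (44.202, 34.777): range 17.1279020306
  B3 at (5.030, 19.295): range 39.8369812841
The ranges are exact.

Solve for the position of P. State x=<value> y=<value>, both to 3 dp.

x=44.833 y=17.661

eq1: (x − 30.671)² + (y − 12.336)² = 15.1303580905²
eq2: (x − 44.202)² + (y − 34.777)² = 17.1279020306²
eq3: (x − 5.030)² + (y − 19.295)² = 39.8369812841²
eq2−eq3, eq2−eq1 (x²,y² cancel):
  -78.344·x − 30.964·y = -4059.278658
  -27.062·x − 44.882·y = -2005.932104
det = -78.344·-44.882 − -30.964·-27.062 = 2678.287640
x = (-4059.278658·-44.882 − -30.964·-2005.932104) / 2678.287640 = 44.833446
y = (-78.344·-2005.932104 − -4059.278658·-27.062) / 2678.287640 = 17.660742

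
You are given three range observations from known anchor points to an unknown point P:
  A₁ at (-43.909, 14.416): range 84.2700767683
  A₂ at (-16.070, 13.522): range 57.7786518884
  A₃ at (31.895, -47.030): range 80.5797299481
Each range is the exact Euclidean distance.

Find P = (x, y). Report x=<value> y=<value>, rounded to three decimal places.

eq1: (x + 43.909)² + (y − 14.416)² = 84.2700767683²
eq2: (x + 16.070)² + (y − 13.522)² = 57.7786518884²
eq3: (x − 31.895)² + (y + 47.030)² = 80.5797299481²
eq1−eq3, eq1−eq2 (x²,y² cancel):
  151.608·x − 122.892·y = 1701.643548
  55.678·x − 1.788·y = 2068.341271
det = 151.608·-1.788 − -122.892·55.678 = 6571.305672
x = (1701.643548·-1.788 − -122.892·2068.341271) / 6571.305672 = 38.217680
y = (151.608·2068.341271 − 1701.643548·55.678) / 6571.305672 = 33.301293

x=38.218 y=33.301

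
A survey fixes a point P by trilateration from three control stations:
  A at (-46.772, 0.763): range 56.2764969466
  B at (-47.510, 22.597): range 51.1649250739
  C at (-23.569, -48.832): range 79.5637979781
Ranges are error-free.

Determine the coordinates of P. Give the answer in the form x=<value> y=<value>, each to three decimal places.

eq1: (x + 46.772)² + (y − 0.763)² = 56.2764969466²
eq2: (x + 47.510)² + (y − 22.597)² = 51.1649250739²
eq3: (x + 23.569)² + (y + 48.832)² = 79.5637979781²
eq2−eq1, eq2−eq3 (x²,y² cancel):
  1.476·x − 43.668·y = -1128.816907
  47.882·x − 142.858·y = -3540.310915
det = 1.476·-142.858 − -43.668·47.882 = 1880.052768
x = (-1128.816907·-142.858 − -43.668·-3540.310915) / 1880.052768 = 3.543639
y = (1.476·-3540.310915 − -1128.816907·47.882) / 1880.052768 = 25.969756

x=3.544 y=25.970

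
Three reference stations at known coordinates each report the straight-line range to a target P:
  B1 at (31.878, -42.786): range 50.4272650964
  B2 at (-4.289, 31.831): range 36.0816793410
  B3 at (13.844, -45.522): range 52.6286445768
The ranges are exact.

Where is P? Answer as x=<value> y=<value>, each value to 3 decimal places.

x=21.458 y=6.553

eq1: (x − 31.878)² + (y + 42.786)² = 50.4272650964²
eq2: (x + 4.289)² + (y − 31.831)² = 36.0816793410²
eq3: (x − 13.844)² + (y + 45.522)² = 52.6286445768²
eq2−eq1, eq2−eq3 (x²,y² cancel):
  72.334·x − 149.234·y = 574.219117
  36.266·x − 154.706·y = -235.585908
det = 72.334·-154.706 − -149.234·36.266 = -5778.383560
x = (574.219117·-154.706 − -149.234·-235.585908) / -5778.383560 = 21.458003
y = (72.334·-235.585908 − 574.219117·36.266) / -5778.383560 = 6.552957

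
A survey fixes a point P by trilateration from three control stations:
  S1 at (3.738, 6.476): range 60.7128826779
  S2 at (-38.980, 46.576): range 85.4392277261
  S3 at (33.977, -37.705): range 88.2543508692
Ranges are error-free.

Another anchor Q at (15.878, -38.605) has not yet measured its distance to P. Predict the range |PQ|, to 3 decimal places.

93.404

eq1: (x − 3.738)² + (y − 6.476)² = 60.7128826779²
eq2: (x + 38.980)² + (y − 46.576)² = 85.4392277261²
eq3: (x − 33.977)² + (y + 37.705)² = 88.2543508692²
eq2−eq1, eq2−eq3 (x²,y² cancel):
  85.436·x − 80.200·y = -19.045445
  145.914·x − 168.562·y = -1601.629435
det = 85.436·-168.562 − -80.200·145.914 = -2698.960232
x = (-19.045445·-168.562 − -80.200·-1601.629435) / -2698.960232 = 46.403182
y = (85.436·-1601.629435 − -19.045445·145.914) / -2698.960232 = 49.670171
|P − Q| = √((46.403182 − 15.878)² + (49.670171 − -38.605)²) = 93.403921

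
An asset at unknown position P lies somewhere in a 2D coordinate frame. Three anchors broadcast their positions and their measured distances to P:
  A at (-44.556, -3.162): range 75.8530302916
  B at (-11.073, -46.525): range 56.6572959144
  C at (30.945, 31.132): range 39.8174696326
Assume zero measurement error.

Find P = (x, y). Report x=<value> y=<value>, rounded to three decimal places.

eq1: (x + 44.556)² + (y + 3.162)² = 75.8530302916²
eq2: (x + 11.073)² + (y + 46.525)² = 56.6572959144²
eq3: (x − 30.945)² + (y − 31.132)² = 39.8174696326²
eq1−eq3, eq1−eq2 (x²,y² cancel):
  151.002·x + 68.588·y = 4099.810385
  66.966·x − 86.726·y = 2835.584598
det = 151.002·-86.726 − 68.588·66.966 = -17688.863460
x = (4099.810385·-86.726 − 68.588·2835.584598) / -17688.863460 = 31.095680
y = (151.002·2835.584598 − 4099.810385·66.966) / -17688.863460 = -8.685185

x=31.096 y=-8.685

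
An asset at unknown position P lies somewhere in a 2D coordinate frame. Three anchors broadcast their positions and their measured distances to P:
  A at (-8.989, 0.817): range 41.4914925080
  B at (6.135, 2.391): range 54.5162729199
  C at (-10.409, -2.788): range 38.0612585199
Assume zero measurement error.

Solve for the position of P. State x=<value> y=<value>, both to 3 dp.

eq1: (x + 8.989)² + (y − 0.817)² = 41.4914925080²
eq2: (x − 6.135)² + (y − 2.391)² = 54.5162729199²
eq3: (x + 10.409)² + (y + 2.788)² = 38.0612585199²
eq3−eq2, eq3−eq1 (x²,y² cancel):
  33.088·x + 10.358·y = -1596.129732
  2.840·x + 7.210·y = -307.535165
det = 33.088·7.210 − 10.358·2.840 = 209.147760
x = (-1596.129732·7.210 − 10.358·-307.535165) / 209.147760 = -39.793140
y = (33.088·-307.535165 − -1596.129732·2.840) / 209.147760 = -26.979563

x=-39.793 y=-26.980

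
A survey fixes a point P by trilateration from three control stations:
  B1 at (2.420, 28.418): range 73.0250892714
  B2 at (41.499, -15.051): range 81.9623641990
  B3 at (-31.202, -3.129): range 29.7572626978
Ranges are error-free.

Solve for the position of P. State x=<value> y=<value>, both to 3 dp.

x=-38.708 y=-31.924

eq1: (x − 2.420)² + (y − 28.418)² = 73.0250892714²
eq2: (x − 41.499)² + (y + 15.051)² = 81.9623641990²
eq3: (x + 31.202)² + (y + 3.129)² = 29.7572626978²
eq2−eq3, eq2−eq1 (x²,y² cancel):
  -145.402·x + 23.844·y = 4866.990305
  -78.158·x + 86.938·y = 249.905004
det = -145.402·86.938 − 23.844·-78.158 = -10777.359724
x = (4866.990305·86.938 − 23.844·249.905004) / -10777.359724 = -38.707780
y = (-145.402·249.905004 − 4866.990305·-78.158) / -10777.359724 = -31.924103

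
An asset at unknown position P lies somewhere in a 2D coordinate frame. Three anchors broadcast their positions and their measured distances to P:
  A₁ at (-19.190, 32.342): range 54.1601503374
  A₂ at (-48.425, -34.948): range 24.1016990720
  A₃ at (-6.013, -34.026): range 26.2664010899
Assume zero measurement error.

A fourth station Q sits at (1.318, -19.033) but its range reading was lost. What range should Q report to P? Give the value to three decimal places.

30.178

eq1: (x + 19.190)² + (y − 32.342)² = 54.1601503374²
eq2: (x + 48.425)² + (y + 34.948)² = 24.1016990720²
eq3: (x + 6.013)² + (y + 34.026)² = 26.2664010899²
eq1−eq2, eq1−eq3 (x²,y² cancel):
  -58.470·x − 134.580·y = 4504.512251
  26.354·x − 132.736·y = 2023.061839
det = -58.470·-132.736 − -134.580·26.354 = 11307.795240
x = (4504.512251·-132.736 − -134.580·2023.061839) / 11307.795240 = -28.798477
y = (-58.470·2023.061839 − 4504.512251·26.354) / 11307.795240 = -20.959023
|P − Q| = √((-28.798477 − 1.318)² + (-20.959023 − -19.033)²) = 30.178001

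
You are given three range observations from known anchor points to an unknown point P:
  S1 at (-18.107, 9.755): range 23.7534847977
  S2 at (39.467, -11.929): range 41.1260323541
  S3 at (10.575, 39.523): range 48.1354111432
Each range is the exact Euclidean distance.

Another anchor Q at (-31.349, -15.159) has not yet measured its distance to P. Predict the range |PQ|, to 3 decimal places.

31.037

eq1: (x + 18.107)² + (y − 9.755)² = 23.7534847977²
eq2: (x − 39.467)² + (y + 11.929)² = 41.1260323541²
eq3: (x − 10.575)² + (y − 39.523)² = 48.1354111432²
eq1−eq2, eq1−eq3 (x²,y² cancel):
  115.148·x − 43.368·y = 149.799159
  57.364·x + 59.536·y = -501.915086
det = 115.148·59.536 − -43.368·57.364 = 9343.213280
x = (149.799159·59.536 − -43.368·-501.915086) / 9343.213280 = -1.375181
y = (115.148·-501.915086 − 149.799159·57.364) / 9343.213280 = -7.105435
|P − Q| = √((-1.375181 − -31.349)² + (-7.105435 − -15.159)²) = 31.036909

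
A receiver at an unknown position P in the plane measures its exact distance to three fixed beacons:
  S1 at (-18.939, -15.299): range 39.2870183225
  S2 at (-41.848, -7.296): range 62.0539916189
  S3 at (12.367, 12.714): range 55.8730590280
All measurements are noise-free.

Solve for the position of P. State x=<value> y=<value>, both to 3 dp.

x=8.871 y=-43.050

eq1: (x + 18.939)² + (y + 15.299)² = 39.2870183225²
eq2: (x + 41.848)² + (y + 7.296)² = 62.0539916189²
eq3: (x − 12.367)² + (y − 12.714)² = 55.8730590280²
eq2−eq3, eq2−eq1 (x²,y² cancel):
  108.430·x + 40.020·y = -760.999084
  45.818·x − 16.006·y = 1095.486469
det = 108.430·-16.006 − 40.020·45.818 = -3569.166940
x = (-760.999084·-16.006 − 40.020·1095.486469) / -3569.166940 = 8.870646
y = (108.430·1095.486469 − -760.999084·45.818) / -3569.166940 = -43.049557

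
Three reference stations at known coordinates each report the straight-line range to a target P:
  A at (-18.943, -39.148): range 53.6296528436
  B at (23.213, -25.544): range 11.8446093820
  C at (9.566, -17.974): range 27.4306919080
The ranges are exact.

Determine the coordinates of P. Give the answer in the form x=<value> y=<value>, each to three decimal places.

x=33.981 y=-30.478

eq1: (x + 18.943)² + (y + 39.148)² = 53.6296528436²
eq2: (x − 23.213)² + (y + 25.544)² = 11.8446093820²
eq3: (x − 9.566)² + (y + 17.974)² = 27.4306919080²
eq2−eq1, eq2−eq3 (x²,y² cancel):
  -84.312·x − 27.208·y = -2035.781045
  -27.294·x + 15.140·y = -1388.914360
det = -84.312·15.140 − -27.208·-27.294 = -2019.098832
x = (-2035.781045·15.140 − -27.208·-1388.914360) / -2019.098832 = 33.981153
y = (-84.312·-1388.914360 − -2035.781045·-27.294) / -2019.098832 = -30.477725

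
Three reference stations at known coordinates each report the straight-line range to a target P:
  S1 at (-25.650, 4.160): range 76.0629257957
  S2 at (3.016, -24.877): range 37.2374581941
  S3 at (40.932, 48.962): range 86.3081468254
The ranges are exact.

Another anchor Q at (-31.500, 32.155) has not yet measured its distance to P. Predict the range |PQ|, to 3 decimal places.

98.341

eq1: (x + 25.650)² + (y − 4.160)² = 76.0629257957²
eq2: (x − 3.016)² + (y + 24.877)² = 37.2374581941²
eq3: (x − 40.932)² + (y − 48.962)² = 86.3081468254²
eq3−eq2, eq3−eq1 (x²,y² cancel):
  -75.832·x − 147.678·y = 2617.723233
  -133.164·x − 89.604·y = -1733.950440
det = -75.832·-89.604 − -147.678·-133.164 = -12870.542664
x = (2617.723233·-89.604 − -147.678·-1733.950440) / -12870.542664 = 38.119978
y = (-75.832·-1733.950440 − 2617.723233·-133.164) / -12870.542664 = -37.300325
|P − Q| = √((38.119978 − -31.500)² + (-37.300325 − 32.155)²) = 98.341159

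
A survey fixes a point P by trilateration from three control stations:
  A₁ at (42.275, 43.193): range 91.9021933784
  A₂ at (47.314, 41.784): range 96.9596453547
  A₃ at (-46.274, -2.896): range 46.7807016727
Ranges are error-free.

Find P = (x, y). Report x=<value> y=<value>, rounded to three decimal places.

x=-49.625 y=43.764

eq1: (x − 42.275)² + (y − 43.193)² = 91.9021933784²
eq2: (x − 47.314)² + (y − 41.784)² = 96.9596453547²
eq3: (x + 46.274)² + (y + 2.896)² = 46.7807016727²
eq3−eq1, eq3−eq2 (x²,y² cancel):
  177.098·x + 92.178·y = -4754.438117
  187.176·x + 89.360·y = -5377.891418
det = 177.098·89.360 − 92.178·187.176 = -1428.032048
x = (-4754.438117·89.360 − 92.178·-5377.891418) / -1428.032048 = -49.625416
y = (177.098·-5377.891418 − -4754.438117·187.176) / -1428.032048 = 43.764498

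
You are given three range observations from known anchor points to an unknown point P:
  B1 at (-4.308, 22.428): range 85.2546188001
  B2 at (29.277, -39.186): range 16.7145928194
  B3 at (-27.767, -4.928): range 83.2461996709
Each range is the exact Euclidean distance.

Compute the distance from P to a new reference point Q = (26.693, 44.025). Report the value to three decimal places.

eq1: (x + 4.308)² + (y − 22.428)² = 85.2546188001²
eq2: (x − 29.277)² + (y + 39.186)² = 16.7145928194²
eq3: (x + 27.767)² + (y + 4.928)² = 83.2461996709²
eq3−eq1, eq3−eq2 (x²,y² cancel):
  46.918·x + 54.712·y = -612.137692
  114.088·x − 68.516·y = 8247.945999
det = 46.918·-68.516 − 54.712·114.088 = -9456.616344
x = (-612.137692·-68.516 − 54.712·8247.945999) / -9456.616344 = 43.284023
y = (46.918·8247.945999 − -612.137692·114.088) / -9456.616344 = -48.306358
|P − Q| = √((43.284023 − 26.693)² + (-48.306358 − 44.025)²) = 93.810137

93.810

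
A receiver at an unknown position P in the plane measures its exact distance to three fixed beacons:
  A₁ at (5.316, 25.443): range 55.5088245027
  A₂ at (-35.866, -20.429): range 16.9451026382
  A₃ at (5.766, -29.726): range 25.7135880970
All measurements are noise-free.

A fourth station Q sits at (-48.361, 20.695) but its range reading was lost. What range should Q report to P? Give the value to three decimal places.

53.511

eq1: (x − 5.316)² + (y − 25.443)² = 55.5088245027²
eq2: (x + 35.866)² + (y + 20.429)² = 16.9451026382²
eq3: (x − 5.766)² + (y + 29.726)² = 25.7135880970²
eq2−eq1, eq2−eq3 (x²,y² cancel):
  82.364·x + 91.744·y = -3822.200986
  83.264·x − 18.594·y = -1160.884274
det = 82.364·-18.594 − 91.744·83.264 = -9170.448632
x = (-3822.200986·-18.594 − 91.744·-1160.884274) / -9170.448632 = -19.363739
y = (82.364·-1160.884274 − -3822.200986·83.264) / -9170.448632 = -24.277620
|P − Q| = √((-19.363739 − -48.361)² + (-24.277620 − 20.695)²) = 53.510539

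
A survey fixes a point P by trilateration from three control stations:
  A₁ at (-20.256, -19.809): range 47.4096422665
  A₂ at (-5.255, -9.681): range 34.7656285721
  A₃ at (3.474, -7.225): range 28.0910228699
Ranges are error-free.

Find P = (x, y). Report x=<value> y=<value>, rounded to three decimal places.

x=27.080 y=-22.452

eq1: (x + 20.256)² + (y + 19.809)² = 47.4096422665²
eq2: (x + 5.255)² + (y + 9.681)² = 34.7656285721²
eq3: (x − 3.474)² + (y + 7.225)² = 28.0910228699²
eq1−eq2, eq1−eq3 (x²,y² cancel):
  30.002·x + 20.256·y = 357.660019
  47.460·x + 25.168·y = 720.135898
det = 30.002·25.168 − 20.256·47.460 = -206.259424
x = (357.660019·25.168 − 20.256·720.135898) / -206.259424 = 27.079904
y = (30.002·720.135898 − 357.660019·47.460) / -206.259424 = -22.452175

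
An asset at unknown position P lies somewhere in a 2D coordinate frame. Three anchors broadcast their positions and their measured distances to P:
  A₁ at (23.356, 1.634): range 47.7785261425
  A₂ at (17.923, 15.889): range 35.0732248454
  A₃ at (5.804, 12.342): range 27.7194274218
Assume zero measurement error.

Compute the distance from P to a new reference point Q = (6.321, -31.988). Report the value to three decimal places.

eq1: (x − 23.356)² + (y − 1.634)² = 47.7785261425²
eq2: (x − 17.923)² + (y − 15.889)² = 35.0732248454²
eq3: (x − 5.804)² + (y − 12.342)² = 27.7194274218²
eq2−eq1, eq2−eq3 (x²,y² cancel):
  10.866·x − 28.510·y = -1078.178017
  -24.238·x − 7.094·y = 74.081574
det = 10.866·-7.094 − -28.510·-24.238 = -768.108784
x = (-1078.178017·-7.094 − -28.510·74.081574) / -768.108784 = -12.707393
y = (10.866·74.081574 − -1078.178017·-24.238) / -768.108784 = 32.974377
|P − Q| = √((-12.707393 − 6.321)² + (32.974377 − -31.988)²) = 67.691877

67.692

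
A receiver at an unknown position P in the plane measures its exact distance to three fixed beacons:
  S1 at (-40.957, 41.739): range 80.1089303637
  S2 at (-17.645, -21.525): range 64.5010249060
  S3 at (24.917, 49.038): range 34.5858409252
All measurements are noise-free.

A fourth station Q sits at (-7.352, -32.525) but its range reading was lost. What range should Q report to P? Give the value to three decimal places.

eq1: (x + 40.957)² + (y − 41.739)² = 80.1089303637²
eq2: (x + 17.645)² + (y + 21.525)² = 64.5010249060²
eq3: (x − 24.917)² + (y − 49.038)² = 34.5858409252²
eq3−eq1, eq3−eq2 (x²,y² cancel):
  -131.748·x − 14.598·y = -4827.222695
  -85.124·x − 141.126·y = -5215.112504
det = -131.748·-141.126 − -14.598·-85.124 = 17350.428096
x = (-4827.222695·-141.126 − -14.598·-5215.112504) / 17350.428096 = 34.876166
y = (-131.748·-5215.112504 − -4827.222695·-85.124) / 17350.428096 = 15.917079
|P − Q| = √((34.876166 − -7.352)² + (15.917079 − -32.525)²) = 64.263933

64.264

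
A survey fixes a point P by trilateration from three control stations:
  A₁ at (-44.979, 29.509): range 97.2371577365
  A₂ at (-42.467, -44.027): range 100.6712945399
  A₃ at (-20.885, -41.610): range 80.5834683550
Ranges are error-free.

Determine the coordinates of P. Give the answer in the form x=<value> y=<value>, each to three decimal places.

x=47.827 y=0.490

eq1: (x + 44.979)² + (y − 29.509)² = 97.2371577365²
eq2: (x + 42.467)² + (y + 44.027)² = 100.6712945399²
eq3: (x + 20.885)² + (y + 41.610)² = 80.5834683550²
eq1−eq2, eq1−eq3 (x²,y² cancel):
  5.024·x − 147.072·y = 168.286596
  48.188·x − 142.238·y = 2235.053276
det = 5.024·-142.238 − -147.072·48.188 = 6372.501824
x = (168.286596·-142.238 − -147.072·2235.053276) / 6372.501824 = 47.826900
y = (5.024·2235.053276 − 168.286596·48.188) / 6372.501824 = 0.489527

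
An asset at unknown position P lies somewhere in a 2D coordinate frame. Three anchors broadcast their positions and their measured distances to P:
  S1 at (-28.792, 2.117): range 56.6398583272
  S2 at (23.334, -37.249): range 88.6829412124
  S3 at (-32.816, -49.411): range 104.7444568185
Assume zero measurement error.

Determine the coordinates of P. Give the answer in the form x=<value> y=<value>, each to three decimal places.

eq1: (x + 28.792)² + (y − 2.117)² = 56.6398583272²
eq2: (x − 23.334)² + (y + 37.249)² = 88.6829412124²
eq3: (x + 32.816)² + (y + 49.411)² = 104.7444568185²
eq1−eq2, eq1−eq3 (x²,y² cancel):
  104.252·x − 78.732·y = -3558.087907
  -8.048·x − 103.056·y = -5078.451859
det = 104.252·-103.056 − -78.732·-8.048 = -11377.429248
x = (-3558.087907·-103.056 − -78.732·-5078.451859) / -11377.429248 = 2.914047
y = (104.252·-5078.451859 − -3558.087907·-8.048) / -11377.429248 = 49.050998

x=2.914 y=49.051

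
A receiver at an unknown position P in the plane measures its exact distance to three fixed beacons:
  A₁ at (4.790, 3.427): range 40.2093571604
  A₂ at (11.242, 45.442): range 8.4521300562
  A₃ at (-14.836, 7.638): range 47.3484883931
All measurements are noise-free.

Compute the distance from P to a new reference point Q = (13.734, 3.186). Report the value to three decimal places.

eq1: (x − 4.790)² + (y − 3.427)² = 40.2093571604²
eq2: (x − 11.242)² + (y − 45.442)² = 8.4521300562²
eq3: (x + 14.836)² + (y − 7.638)² = 47.3484883931²
eq1−eq3, eq1−eq2 (x²,y² cancel):
  -39.252·x + 8.422·y = -381.329439
  12.904·x + 84.030·y = 3702.023400
det = -39.252·84.030 − 8.422·12.904 = -3407.023048
x = (-381.329439·84.030 − 8.422·3702.023400) / -3407.023048 = 18.556245
y = (-39.252·3702.023400 − -381.329439·12.904) / -3407.023048 = 41.206398
|P − Q| = √((18.556245 − 13.734)² + (41.206398 − 3.186)²) = 38.324988

38.325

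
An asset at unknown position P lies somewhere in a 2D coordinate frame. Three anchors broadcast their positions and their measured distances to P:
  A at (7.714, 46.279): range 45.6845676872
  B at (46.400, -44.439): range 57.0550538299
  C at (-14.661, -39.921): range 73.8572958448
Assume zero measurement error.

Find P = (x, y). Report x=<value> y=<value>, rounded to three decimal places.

eq1: (x − 7.714)² + (y − 46.279)² = 45.6845676872²
eq2: (x − 46.400)² + (y + 44.439)² = 57.0550538299²
eq3: (x + 14.661)² + (y + 39.921)² = 73.8572958448²
eq3−eq2, eq3−eq1 (x²,y² cancel):
  122.122·x − 9.036·y = 4518.774541
  44.750·x + 172.400·y = 3760.440900
det = 122.122·172.400 − -9.036·44.750 = 21458.193800
x = (4518.774541·172.400 − -9.036·3760.440900) / 21458.193800 = 37.888374
y = (122.122·3760.440900 − 4518.774541·44.750) / 21458.193800 = 11.977588

x=37.888 y=11.978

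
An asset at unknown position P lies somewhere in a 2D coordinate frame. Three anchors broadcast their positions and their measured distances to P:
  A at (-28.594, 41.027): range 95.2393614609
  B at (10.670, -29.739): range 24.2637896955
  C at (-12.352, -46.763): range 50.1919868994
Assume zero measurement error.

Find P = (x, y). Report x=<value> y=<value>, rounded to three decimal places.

x=34.933 y=-29.930

eq1: (x + 28.594)² + (y − 41.027)² = 95.2393614609²
eq2: (x − 10.670)² + (y + 29.739)² = 24.2637896955²
eq3: (x + 12.352)² + (y + 46.763)² = 50.1919868994²
eq2−eq3, eq2−eq1 (x²,y² cancel):
  -46.044·x − 34.048·y = -589.411007
  -78.528·x + 141.532·y = -6979.229937
det = -46.044·141.532 − -34.048·-78.528 = -9190.420752
x = (-589.411007·141.532 − -34.048·-6979.229937) / -9190.420752 = 34.933040
y = (-46.044·-6979.229937 − -589.411007·-78.528) / -9190.420752 = -29.929685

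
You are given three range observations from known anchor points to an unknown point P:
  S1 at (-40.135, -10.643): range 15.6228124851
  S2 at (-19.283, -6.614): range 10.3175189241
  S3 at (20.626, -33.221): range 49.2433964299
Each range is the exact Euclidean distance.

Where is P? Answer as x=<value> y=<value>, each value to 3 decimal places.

x=-25.160 y=-15.094

eq1: (x + 40.135)² + (y + 10.643)² = 15.6228124851²
eq2: (x + 19.283)² + (y + 6.614)² = 10.3175189241²
eq3: (x − 20.626)² + (y + 33.221)² = 49.2433964299²
eq1−eq3, eq1−eq2 (x²,y² cancel):
  121.522·x − 45.156·y = -2375.864779
  41.704·x + 8.058·y = -1170.891516
det = 121.522·8.058 − -45.156·41.704 = 2862.410100
x = (-2375.864779·8.058 − -45.156·-1170.891516) / 2862.410100 = -25.159741
y = (121.522·-1170.891516 − -2375.864779·41.704) / 2862.410100 = -15.094278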